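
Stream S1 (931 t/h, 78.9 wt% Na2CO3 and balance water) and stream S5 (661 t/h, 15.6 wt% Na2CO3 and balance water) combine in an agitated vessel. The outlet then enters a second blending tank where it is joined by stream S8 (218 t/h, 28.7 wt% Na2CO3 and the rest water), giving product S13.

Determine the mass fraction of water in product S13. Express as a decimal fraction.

0.5026

Overall, product flow = 1810 t/h.
water in = 931×0.211 + 661×0.844 + 218×0.713 = 909.76 t/h.
water fraction in S13 = 0.5026.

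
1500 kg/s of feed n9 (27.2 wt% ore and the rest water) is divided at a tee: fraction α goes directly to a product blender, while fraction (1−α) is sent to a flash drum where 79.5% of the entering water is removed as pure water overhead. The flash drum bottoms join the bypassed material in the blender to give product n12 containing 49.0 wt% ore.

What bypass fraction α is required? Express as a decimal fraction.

All 1500×0.272 = 408 kg/s of ore reaches n12, so n12 = 408/0.490 = 832.65 kg/s and vapour = 667.35 kg/s.
The evaporator receives (1−α)·1500 of feed at 0.728 water and removes 0.795 of that water:
0.795×0.728×(1−α)×1500 = 667.35
(1−α) = 667.35/868.14 = 0.7687;  α = 0.2313.

0.231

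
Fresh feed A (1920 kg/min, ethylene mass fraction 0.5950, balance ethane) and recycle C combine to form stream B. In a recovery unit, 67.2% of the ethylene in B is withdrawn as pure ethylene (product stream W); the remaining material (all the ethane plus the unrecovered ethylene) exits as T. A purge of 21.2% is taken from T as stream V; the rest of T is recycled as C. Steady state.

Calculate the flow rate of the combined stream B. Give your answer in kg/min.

5209 kg/min

ethane enters only via A and leaves only via the purge: 1920×0.405 = 0.212×(ethane in T), and the recovery unit passes all ethane, so ethane in B = ethane in T = 3667.9 kg/min.
ethylene in B: m_A = 1920×0.595 + (1−0.212)·(1−0.672)·m_A, so m_A = 1142.4/0.7415 = 1540.6 kg/min.
B = 1540.6 + 3667.9 = 5208.5 kg/min.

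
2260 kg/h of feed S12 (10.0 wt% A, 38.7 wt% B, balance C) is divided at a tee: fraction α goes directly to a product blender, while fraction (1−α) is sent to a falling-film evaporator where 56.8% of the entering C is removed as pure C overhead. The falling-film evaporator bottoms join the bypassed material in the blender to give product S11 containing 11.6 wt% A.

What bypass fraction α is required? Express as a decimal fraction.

0.527

All 2260×0.100 = 226 kg/h of A reaches S11, so S11 = 226/0.116 = 1948.3 kg/h and vapour = 311.72 kg/h.
The evaporator receives (1−α)·2260 of feed at 0.513 C and removes 0.568 of that C:
0.568×0.513×(1−α)×2260 = 311.72
(1−α) = 311.72/658.53 = 0.4734;  α = 0.5266.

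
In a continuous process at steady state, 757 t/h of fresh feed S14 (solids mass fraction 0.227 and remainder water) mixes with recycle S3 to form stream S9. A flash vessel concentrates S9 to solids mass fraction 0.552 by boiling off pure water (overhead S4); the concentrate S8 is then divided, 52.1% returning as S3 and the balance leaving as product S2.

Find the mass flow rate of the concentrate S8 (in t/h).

649.9 t/h

Overall solids balance (none leaves overhead): solids in fresh feed = solids in product, i.e. 757×0.227 = (1−0.521)·S8·0.552.
S8 = 171.84/(0.552×0.479) = 649.9 t/h.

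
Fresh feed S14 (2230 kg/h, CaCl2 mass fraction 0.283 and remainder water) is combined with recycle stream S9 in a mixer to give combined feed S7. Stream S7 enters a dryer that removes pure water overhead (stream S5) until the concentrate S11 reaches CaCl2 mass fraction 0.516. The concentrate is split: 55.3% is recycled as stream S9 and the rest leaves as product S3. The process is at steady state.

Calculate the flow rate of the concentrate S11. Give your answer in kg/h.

2736 kg/h

Overall CaCl2 balance (none leaves overhead): CaCl2 in fresh feed = CaCl2 in product, i.e. 2230×0.283 = (1−0.553)·S11·0.516.
S11 = 631.09/(0.516×0.447) = 2736.1 kg/h.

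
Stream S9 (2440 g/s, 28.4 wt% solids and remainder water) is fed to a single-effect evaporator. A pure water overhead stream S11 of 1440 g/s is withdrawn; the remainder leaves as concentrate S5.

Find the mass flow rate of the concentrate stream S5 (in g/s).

1000 g/s

Concentrate = 2440 − 1440 = 1000 g/s.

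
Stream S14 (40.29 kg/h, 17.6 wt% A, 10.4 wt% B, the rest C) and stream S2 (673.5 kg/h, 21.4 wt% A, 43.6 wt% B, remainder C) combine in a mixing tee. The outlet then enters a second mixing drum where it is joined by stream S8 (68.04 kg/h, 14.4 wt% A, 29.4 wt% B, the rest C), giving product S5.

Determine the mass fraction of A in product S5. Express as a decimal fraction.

0.206

Overall, product flow = 781.83 kg/h.
A in = 40.29×0.176 + 673.5×0.214 + 68.04×0.144 = 161.02 kg/h.
A fraction in S5 = 0.206.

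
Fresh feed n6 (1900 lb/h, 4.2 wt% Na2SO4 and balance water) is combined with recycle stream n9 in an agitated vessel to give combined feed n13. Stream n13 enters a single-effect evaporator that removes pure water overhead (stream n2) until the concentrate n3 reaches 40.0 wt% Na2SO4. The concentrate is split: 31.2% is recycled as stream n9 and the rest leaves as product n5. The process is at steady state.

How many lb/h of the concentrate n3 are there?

Overall Na2SO4 balance (none leaves overhead): Na2SO4 in fresh feed = Na2SO4 in product, i.e. 1900×0.042 = (1−0.312)·n3·0.400.
n3 = 79.8/(0.400×0.688) = 289.97 lb/h.

290 lb/h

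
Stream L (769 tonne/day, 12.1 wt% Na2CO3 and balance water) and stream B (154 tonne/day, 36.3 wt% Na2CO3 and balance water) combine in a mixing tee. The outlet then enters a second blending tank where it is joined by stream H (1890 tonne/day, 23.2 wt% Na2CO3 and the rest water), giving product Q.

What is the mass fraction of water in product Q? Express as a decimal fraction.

0.791

Overall, product flow = 2813 tonne/day.
water in = 769×0.879 + 154×0.637 + 1890×0.768 = 2225.6 tonne/day.
water fraction in Q = 0.791.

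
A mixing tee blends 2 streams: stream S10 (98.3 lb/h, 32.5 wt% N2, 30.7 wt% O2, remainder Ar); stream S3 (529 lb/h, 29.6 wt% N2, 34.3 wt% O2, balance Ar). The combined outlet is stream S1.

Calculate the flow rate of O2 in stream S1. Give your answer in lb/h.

O2 out = O2 in = 98.3×0.307 + 529×0.343 = 211.63 lb/h.

211.6 lb/h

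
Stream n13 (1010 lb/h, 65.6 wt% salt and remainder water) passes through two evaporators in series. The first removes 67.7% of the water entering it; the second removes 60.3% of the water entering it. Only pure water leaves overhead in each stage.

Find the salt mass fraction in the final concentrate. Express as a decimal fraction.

water in feed = 1010×0.344 = 347.44 lb/h.
After stage 1: water left = (1−0.677)×347.44 = 112.22; stream total = 774.78 lb/h.
After stage 2: water left = (1−0.603)×112.22 = 44.553; final concentrate = 707.11 lb/h.
salt fraction = 662.56/707.11 = 0.937.

0.937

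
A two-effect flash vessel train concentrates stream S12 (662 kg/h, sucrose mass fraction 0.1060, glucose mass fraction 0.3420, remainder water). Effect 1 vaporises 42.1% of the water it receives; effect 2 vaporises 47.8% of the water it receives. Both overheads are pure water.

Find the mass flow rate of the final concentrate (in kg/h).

water in feed = 662×0.552 = 365.42 kg/h.
After stage 1: water left = (1−0.421)×365.42 = 211.58; stream total = 508.16 kg/h.
After stage 2: water left = (1−0.478)×211.58 = 110.45; final concentrate = 407.02 kg/h.

407 kg/h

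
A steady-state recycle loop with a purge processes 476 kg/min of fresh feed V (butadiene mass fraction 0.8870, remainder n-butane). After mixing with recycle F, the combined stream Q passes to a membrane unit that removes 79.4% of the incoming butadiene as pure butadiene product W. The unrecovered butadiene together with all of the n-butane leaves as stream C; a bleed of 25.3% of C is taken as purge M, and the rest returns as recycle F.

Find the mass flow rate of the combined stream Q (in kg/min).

711.6 kg/min

n-butane enters only via V and leaves only via the purge: 476×0.113 = 0.253×(n-butane in C), and the membrane unit passes all n-butane, so n-butane in Q = n-butane in C = 212.6 kg/min.
butadiene in Q: m_A = 476×0.887 + (1−0.253)·(1−0.794)·m_A, so m_A = 422.21/0.8461 = 499 kg/min.
Q = 499 + 212.6 = 711.6 kg/min.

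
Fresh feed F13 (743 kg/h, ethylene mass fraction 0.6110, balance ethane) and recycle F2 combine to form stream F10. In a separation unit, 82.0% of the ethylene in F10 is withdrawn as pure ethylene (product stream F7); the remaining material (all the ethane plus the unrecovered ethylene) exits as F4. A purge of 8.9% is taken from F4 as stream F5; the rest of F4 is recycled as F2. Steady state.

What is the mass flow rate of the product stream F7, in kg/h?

ethylene in F10: m_A = 743×0.611 + (1−0.089)·(1−0.820)·m_A, so m_A = 453.97/0.8360 = 543.02 kg/h.
Product F7 = 0.820×543.02 = 445.27 kg/h.

445.3 kg/h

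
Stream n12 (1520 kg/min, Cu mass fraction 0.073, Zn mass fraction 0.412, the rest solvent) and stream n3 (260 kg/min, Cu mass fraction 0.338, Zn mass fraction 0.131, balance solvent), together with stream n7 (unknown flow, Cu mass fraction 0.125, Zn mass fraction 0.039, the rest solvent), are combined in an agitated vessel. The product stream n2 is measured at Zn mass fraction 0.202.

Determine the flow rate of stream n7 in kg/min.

1845 kg/min

Let n7 be the unknown flow. Total out = 1780 + n7.
Zn balance: 660.3 + 0.039·n7 = 0.202·(1780 + n7)
(0.039 − 0.202)·n7 = 0.202×1780 − 660.3 = -300.74
n7 = -300.74 / -0.163 = 1845 kg/min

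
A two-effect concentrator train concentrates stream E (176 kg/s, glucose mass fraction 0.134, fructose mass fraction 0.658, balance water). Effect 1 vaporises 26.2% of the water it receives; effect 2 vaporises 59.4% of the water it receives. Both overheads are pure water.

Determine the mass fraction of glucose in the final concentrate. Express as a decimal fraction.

water in feed = 176×0.208 = 36.608 kg/s.
After stage 1: water left = (1−0.262)×36.608 = 27.017; stream total = 166.41 kg/s.
After stage 2: water left = (1−0.594)×27.017 = 10.969; final concentrate = 150.36 kg/s.
glucose fraction = 23.584/150.36 = 0.157.

0.157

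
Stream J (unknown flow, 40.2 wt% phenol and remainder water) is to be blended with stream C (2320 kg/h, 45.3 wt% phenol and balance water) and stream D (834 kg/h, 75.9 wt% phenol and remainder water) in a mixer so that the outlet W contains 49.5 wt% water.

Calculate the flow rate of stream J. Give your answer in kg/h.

Let J be the unknown flow. Total out = 3154 + J.
water balance: 1470 + 0.598·J = 0.495·(3154 + J)
(0.598 − 0.495)·J = 0.495×3154 − 1470 = 91.196
J = 91.196 / 0.103 = 885.4 kg/h

885.4 kg/h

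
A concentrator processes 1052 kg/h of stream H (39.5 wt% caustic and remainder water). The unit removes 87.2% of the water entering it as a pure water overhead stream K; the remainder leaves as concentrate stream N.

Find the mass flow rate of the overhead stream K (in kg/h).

water entering = 1052×0.605 = 636.46 kg/h; overhead removed = 0.872×636.46 = 554.99 kg/h.

555 kg/h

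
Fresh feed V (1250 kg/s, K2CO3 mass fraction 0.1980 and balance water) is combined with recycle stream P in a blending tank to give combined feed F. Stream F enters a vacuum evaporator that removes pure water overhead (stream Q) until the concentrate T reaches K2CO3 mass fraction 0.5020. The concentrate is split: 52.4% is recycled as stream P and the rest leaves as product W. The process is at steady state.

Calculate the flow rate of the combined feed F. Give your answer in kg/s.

1793 kg/s

Overall K2CO3 balance (none leaves overhead): K2CO3 in fresh feed = K2CO3 in product, i.e. 1250×0.198 = (1−0.524)·T·0.502.
T = 247.5/(0.502×0.476) = 1035.8 kg/s.
Recycle P = 0.524×1035.8 = 542.74 kg/s.
Combined feed F = 1250 + 542.74 = 1792.7 kg/s.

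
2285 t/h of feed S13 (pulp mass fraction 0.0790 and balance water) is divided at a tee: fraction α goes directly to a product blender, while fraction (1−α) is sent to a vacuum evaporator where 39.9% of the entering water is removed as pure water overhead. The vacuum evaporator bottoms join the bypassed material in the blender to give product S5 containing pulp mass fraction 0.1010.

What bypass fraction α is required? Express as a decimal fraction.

0.407

All 2285×0.079 = 180.52 t/h of pulp reaches S5, so S5 = 180.52/0.101 = 1787.3 t/h and vapour = 497.72 t/h.
The evaporator receives (1−α)·2285 of feed at 0.921 water and removes 0.399 of that water:
0.399×0.921×(1−α)×2285 = 497.72
(1−α) = 497.72/839.69 = 0.5927;  α = 0.4073.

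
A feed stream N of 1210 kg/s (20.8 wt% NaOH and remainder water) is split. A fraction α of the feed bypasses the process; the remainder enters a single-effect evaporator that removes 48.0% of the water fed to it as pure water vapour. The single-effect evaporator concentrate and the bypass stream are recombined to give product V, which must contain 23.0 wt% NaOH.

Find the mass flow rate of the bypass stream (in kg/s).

All 1210×0.208 = 251.68 kg/s of NaOH reaches V, so V = 251.68/0.230 = 1094.3 kg/s and vapour = 115.74 kg/s.
The evaporator receives (1−α)·1210 of feed at 0.792 water and removes 0.480 of that water:
0.480×0.792×(1−α)×1210 = 115.74
(1−α) = 115.74/459.99 = 0.2516;  α = 0.7484.
Bypass flow = 0.7484×1210 = 905.55 kg/s.

905.6 kg/s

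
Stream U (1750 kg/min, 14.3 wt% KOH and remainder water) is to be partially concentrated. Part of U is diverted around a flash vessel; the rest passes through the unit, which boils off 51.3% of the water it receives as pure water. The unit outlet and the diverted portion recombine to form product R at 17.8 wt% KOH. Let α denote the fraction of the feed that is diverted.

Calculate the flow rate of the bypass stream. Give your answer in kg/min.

967.3 kg/min

All 1750×0.143 = 250.25 kg/min of KOH reaches R, so R = 250.25/0.178 = 1405.9 kg/min and vapour = 344.1 kg/min.
The evaporator receives (1−α)·1750 of feed at 0.857 water and removes 0.513 of that water:
0.513×0.857×(1−α)×1750 = 344.1
(1−α) = 344.1/769.37 = 0.4472;  α = 0.5528.
Bypass flow = 0.5528×1750 = 967.31 kg/min.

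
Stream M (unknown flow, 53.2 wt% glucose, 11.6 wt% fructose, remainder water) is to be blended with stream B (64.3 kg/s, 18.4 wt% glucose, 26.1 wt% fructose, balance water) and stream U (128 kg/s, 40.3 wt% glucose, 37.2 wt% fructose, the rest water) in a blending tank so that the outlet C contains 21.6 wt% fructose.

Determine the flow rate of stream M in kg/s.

Let M be the unknown flow. Total out = 192.3 + M.
fructose balance: 64.398 + 0.116·M = 0.216·(192.3 + M)
(0.116 − 0.216)·M = 0.216×192.3 − 64.398 = -22.862
M = -22.862 / -0.100 = 228.62 kg/s

228.6 kg/s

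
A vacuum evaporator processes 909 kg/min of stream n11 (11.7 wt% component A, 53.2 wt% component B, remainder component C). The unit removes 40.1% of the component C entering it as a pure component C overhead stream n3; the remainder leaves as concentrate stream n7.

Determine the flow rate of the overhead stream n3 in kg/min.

component C entering = 909×0.351 = 319.06 kg/min; overhead removed = 0.401×319.06 = 127.94 kg/min.

127.9 kg/min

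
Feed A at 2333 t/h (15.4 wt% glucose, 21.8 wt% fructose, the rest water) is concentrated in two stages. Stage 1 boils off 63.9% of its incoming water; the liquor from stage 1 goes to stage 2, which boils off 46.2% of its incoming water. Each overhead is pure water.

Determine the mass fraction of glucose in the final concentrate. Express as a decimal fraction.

0.3118

water in feed = 2333×0.628 = 1465.1 t/h.
After stage 1: water left = (1−0.639)×1465.1 = 528.91; stream total = 1396.8 t/h.
After stage 2: water left = (1−0.462)×528.91 = 284.55; final concentrate = 1152.4 t/h.
glucose fraction = 359.28/1152.4 = 0.3118.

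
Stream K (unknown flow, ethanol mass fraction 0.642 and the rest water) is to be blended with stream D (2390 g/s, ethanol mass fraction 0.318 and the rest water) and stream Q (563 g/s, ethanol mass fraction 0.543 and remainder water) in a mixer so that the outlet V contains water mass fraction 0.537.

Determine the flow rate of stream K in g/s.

Let K be the unknown flow. Total out = 2953 + K.
water balance: 1887.3 + 0.358·K = 0.537·(2953 + K)
(0.358 − 0.537)·K = 0.537×2953 − 1887.3 = -301.51
K = -301.51 / -0.179 = 1684.4 g/s

1684 g/s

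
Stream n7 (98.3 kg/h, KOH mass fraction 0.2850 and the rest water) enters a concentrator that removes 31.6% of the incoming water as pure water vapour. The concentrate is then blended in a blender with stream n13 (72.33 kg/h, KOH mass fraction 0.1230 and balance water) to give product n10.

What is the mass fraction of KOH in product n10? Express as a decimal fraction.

Vapour removed = 0.316×0.715×98.3 = 22.21 kg/h; concentrate = 76.09 kg/h.
KOH reaching the mixer = 28.015 (from concentrate) + 72.33×0.123 = 36.912 kg/h.
Product flow = 76.09 + 72.33 = 148.42 kg/h; KOH fraction = 0.2487.

0.2487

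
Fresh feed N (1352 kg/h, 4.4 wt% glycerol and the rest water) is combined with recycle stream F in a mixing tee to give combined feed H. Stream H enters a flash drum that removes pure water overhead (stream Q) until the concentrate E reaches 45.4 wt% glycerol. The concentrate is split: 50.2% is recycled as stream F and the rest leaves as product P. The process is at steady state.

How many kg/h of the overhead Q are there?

Overall glycerol balance (none leaves overhead): glycerol in fresh feed = glycerol in product, i.e. 1352×0.044 = (1−0.502)·E·0.454.
E = 59.488/(0.454×0.498) = 263.11 kg/h.
Recycle F = 0.502×263.11 = 132.08 kg/h.
Combined feed H = 1352 + 132.08 = 1484.1 kg/h.
Overhead Q = H − E = 1484.1 − 263.11 = 1221 kg/h.

1221 kg/h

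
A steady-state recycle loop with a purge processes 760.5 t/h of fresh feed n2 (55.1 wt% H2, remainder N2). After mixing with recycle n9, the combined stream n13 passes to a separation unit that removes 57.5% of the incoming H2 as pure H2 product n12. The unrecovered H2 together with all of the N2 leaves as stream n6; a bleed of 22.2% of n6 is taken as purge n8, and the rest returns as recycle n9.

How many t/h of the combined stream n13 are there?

2164 t/h

N2 enters only via n2 and leaves only via the purge: 760.5×0.449 = 0.222×(N2 in n6), and the separation unit passes all N2, so N2 in n13 = N2 in n6 = 1538.1 t/h.
H2 in n13: m_A = 760.5×0.551 + (1−0.222)·(1−0.575)·m_A, so m_A = 419.04/0.6693 = 626.03 t/h.
n13 = 626.03 + 1538.1 = 2164.2 t/h.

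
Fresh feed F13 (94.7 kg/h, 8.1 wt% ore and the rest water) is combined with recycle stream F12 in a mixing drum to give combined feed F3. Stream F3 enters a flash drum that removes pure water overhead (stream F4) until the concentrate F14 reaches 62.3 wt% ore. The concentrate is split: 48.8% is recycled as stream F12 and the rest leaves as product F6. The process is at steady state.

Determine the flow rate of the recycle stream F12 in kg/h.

Overall ore balance (none leaves overhead): ore in fresh feed = ore in product, i.e. 94.7×0.081 = (1−0.488)·F14·0.623.
F14 = 7.6707/(0.623×0.512) = 24.048 kg/h.
Recycle F12 = 0.488×24.048 = 11.735 kg/h.

11.74 kg/h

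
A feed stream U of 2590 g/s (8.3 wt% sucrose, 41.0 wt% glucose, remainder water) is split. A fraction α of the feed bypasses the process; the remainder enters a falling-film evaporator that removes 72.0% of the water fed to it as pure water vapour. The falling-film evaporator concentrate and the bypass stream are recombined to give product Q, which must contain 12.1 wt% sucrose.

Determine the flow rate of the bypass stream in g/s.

361.8 g/s

All 2590×0.083 = 214.97 g/s of sucrose reaches Q, so Q = 214.97/0.121 = 1776.6 g/s and vapour = 813.39 g/s.
The evaporator receives (1−α)·2590 of feed at 0.507 water and removes 0.720 of that water:
0.720×0.507×(1−α)×2590 = 813.39
(1−α) = 813.39/945.45 = 0.8603;  α = 0.1397.
Bypass flow = 0.1397×2590 = 361.78 g/s.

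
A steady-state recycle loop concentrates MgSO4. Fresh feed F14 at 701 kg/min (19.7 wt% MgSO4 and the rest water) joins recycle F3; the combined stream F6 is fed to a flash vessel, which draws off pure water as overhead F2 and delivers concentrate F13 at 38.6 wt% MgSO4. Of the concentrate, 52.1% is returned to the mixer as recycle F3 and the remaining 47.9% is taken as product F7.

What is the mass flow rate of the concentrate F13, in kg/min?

746.9 kg/min

Overall MgSO4 balance (none leaves overhead): MgSO4 in fresh feed = MgSO4 in product, i.e. 701×0.197 = (1−0.521)·F13·0.386.
F13 = 138.1/(0.386×0.479) = 746.9 kg/min.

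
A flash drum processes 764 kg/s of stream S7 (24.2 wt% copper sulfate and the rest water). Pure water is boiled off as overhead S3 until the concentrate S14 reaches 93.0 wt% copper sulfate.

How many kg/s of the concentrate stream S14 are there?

copper sulfate is conserved: 764×0.242 = 184.89 kg/s all reports to the concentrate.
Concentrate = 184.89/(target fraction) = 198.8 kg/s.

198.8 kg/s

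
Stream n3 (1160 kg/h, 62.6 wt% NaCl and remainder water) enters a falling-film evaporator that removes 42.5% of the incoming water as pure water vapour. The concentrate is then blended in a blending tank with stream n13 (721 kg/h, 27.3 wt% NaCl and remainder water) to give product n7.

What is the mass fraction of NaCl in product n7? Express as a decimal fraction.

0.544

Vapour removed = 0.425×0.374×1160 = 184.38 kg/h; concentrate = 975.62 kg/h.
NaCl reaching the mixer = 726.16 (from concentrate) + 721×0.273 = 922.99 kg/h.
Product flow = 975.62 + 721 = 1696.6 kg/h; NaCl fraction = 0.544.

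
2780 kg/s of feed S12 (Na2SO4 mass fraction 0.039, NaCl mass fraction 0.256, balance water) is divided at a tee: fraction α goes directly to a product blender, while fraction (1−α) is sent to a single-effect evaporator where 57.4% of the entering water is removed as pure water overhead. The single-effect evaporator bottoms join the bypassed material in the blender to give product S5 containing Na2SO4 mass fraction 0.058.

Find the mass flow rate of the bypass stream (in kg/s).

529.5 kg/s

All 2780×0.039 = 108.42 kg/s of Na2SO4 reaches S5, so S5 = 108.42/0.058 = 1869.3 kg/s and vapour = 910.69 kg/s.
The evaporator receives (1−α)·2780 of feed at 0.705 water and removes 0.574 of that water:
0.574×0.705×(1−α)×2780 = 910.69
(1−α) = 910.69/1125 = 0.8095;  α = 0.1905.
Bypass flow = 0.1905×2780 = 529.55 kg/s.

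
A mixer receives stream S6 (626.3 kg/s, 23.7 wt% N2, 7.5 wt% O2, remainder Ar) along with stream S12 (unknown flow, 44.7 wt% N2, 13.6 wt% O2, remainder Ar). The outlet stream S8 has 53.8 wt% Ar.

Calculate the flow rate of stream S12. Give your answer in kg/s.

776.4 kg/s

Let S12 be the unknown flow. Total out = 626.3 + S12.
Ar balance: 430.89 + 0.417·S12 = 0.538·(626.3 + S12)
(0.417 − 0.538)·S12 = 0.538×626.3 − 430.89 = -93.945
S12 = -93.945 / -0.121 = 776.4 kg/s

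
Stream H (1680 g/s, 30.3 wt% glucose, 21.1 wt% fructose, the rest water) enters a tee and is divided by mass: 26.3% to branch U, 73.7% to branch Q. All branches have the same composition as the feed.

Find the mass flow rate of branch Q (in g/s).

1238 g/s

Branch Q flow = 0.737×1680 = 1238.2 g/s.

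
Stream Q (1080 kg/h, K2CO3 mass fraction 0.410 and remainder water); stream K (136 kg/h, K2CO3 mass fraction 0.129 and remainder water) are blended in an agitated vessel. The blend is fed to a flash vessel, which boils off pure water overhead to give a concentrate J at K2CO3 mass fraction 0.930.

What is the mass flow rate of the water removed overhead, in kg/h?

K2CO3 entering = 1080×0.410 + 136×0.129 = 460.34 kg/h.
All K2CO3 reports to J, so J = 460.34/0.930 = 494.99 kg/h.
Total feed = 1216 kg/h; overhead = 1216 − 494.99 = 721.01 kg/h.

721 kg/h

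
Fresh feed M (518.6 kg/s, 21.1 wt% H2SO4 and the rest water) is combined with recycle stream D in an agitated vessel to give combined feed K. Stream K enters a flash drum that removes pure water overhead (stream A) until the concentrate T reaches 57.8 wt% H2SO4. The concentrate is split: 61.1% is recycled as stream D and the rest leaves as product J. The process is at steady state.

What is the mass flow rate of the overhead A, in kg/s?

329.3 kg/s

Overall H2SO4 balance (none leaves overhead): H2SO4 in fresh feed = H2SO4 in product, i.e. 518.6×0.211 = (1−0.611)·T·0.578.
T = 109.42/(0.578×0.389) = 486.67 kg/s.
Recycle D = 0.611×486.67 = 297.36 kg/s.
Combined feed K = 518.6 + 297.36 = 815.96 kg/s.
Overhead A = K − T = 815.96 − 486.67 = 329.28 kg/s.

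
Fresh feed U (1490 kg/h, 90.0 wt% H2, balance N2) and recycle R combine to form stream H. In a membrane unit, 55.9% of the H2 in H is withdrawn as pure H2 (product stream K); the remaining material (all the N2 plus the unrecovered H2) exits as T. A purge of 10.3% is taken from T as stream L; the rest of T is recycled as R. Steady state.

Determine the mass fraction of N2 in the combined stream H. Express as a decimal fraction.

N2 enters only via U and leaves only via the purge: 1490×0.100 = 0.103×(N2 in T), and the membrane unit passes all N2, so N2 in H = N2 in T = 1446.6 kg/h.
H2 in H: m_A = 1490×0.900 + (1−0.103)·(1−0.559)·m_A, so m_A = 1341/0.6044 = 2218.6 kg/h.
H = 2218.6 + 1446.6 = 3665.2 kg/h.
N2 fraction in H = 1446.6/3665.2 = 0.395.

0.395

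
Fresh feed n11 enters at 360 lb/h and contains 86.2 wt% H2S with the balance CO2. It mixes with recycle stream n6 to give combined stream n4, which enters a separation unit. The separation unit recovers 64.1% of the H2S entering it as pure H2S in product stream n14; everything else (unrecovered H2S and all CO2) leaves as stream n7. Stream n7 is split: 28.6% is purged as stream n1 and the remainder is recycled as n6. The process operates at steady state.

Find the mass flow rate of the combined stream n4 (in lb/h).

591 lb/h

CO2 enters only via n11 and leaves only via the purge: 360×0.138 = 0.286×(CO2 in n7), and the separation unit passes all CO2, so CO2 in n4 = CO2 in n7 = 173.71 lb/h.
H2S in n4: m_A = 360×0.862 + (1−0.286)·(1−0.641)·m_A, so m_A = 310.32/0.7437 = 417.28 lb/h.
n4 = 417.28 + 173.71 = 590.99 lb/h.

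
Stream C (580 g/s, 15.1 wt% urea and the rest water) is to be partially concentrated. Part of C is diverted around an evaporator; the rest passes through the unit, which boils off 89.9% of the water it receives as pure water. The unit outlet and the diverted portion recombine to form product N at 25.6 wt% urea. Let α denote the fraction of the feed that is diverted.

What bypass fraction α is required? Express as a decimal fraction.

0.463

All 580×0.151 = 87.58 g/s of urea reaches N, so N = 87.58/0.256 = 342.11 g/s and vapour = 237.89 g/s.
The evaporator receives (1−α)·580 of feed at 0.849 water and removes 0.899 of that water:
0.899×0.849×(1−α)×580 = 237.89
(1−α) = 237.89/442.69 = 0.5374;  α = 0.4626.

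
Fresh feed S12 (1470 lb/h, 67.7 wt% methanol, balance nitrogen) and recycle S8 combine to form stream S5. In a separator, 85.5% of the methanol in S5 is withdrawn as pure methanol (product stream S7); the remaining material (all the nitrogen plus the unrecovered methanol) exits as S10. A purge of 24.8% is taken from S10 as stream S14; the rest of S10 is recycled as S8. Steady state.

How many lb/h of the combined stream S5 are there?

3032 lb/h

nitrogen enters only via S12 and leaves only via the purge: 1470×0.323 = 0.248×(nitrogen in S10), and the separator passes all nitrogen, so nitrogen in S5 = nitrogen in S10 = 1914.6 lb/h.
methanol in S5: m_A = 1470×0.677 + (1−0.248)·(1−0.855)·m_A, so m_A = 995.19/0.8910 = 1117 lb/h.
S5 = 1117 + 1914.6 = 3031.5 lb/h.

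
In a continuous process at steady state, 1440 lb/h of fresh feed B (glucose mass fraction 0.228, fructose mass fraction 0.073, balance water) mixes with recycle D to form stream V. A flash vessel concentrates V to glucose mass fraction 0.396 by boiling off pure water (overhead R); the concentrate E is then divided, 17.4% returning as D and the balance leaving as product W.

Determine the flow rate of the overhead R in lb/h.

Overall glucose balance (none leaves overhead): glucose in fresh feed = glucose in product, i.e. 1440×0.228 = (1−0.174)·E·0.396.
E = 328.32/(0.396×0.826) = 1003.7 lb/h.
Recycle D = 0.174×1003.7 = 174.65 lb/h.
Combined feed V = 1440 + 174.65 = 1614.7 lb/h.
Overhead R = V − E = 1614.7 − 1003.7 = 610.91 lb/h.

610.9 lb/h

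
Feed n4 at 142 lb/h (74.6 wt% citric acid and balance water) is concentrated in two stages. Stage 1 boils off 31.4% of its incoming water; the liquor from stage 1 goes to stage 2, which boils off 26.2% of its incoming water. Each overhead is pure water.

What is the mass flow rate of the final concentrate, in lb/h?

water in feed = 142×0.254 = 36.068 lb/h.
After stage 1: water left = (1−0.314)×36.068 = 24.743; stream total = 130.67 lb/h.
After stage 2: water left = (1−0.262)×24.743 = 18.26; final concentrate = 124.19 lb/h.

124.2 lb/h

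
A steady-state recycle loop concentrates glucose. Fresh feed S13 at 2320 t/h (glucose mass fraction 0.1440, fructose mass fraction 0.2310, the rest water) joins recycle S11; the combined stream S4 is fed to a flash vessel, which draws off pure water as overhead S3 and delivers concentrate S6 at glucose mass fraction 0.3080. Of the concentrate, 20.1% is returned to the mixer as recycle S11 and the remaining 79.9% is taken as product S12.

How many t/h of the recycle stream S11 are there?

272.9 t/h

Overall glucose balance (none leaves overhead): glucose in fresh feed = glucose in product, i.e. 2320×0.144 = (1−0.201)·S6·0.308.
S6 = 334.08/(0.308×0.799) = 1357.5 t/h.
Recycle S11 = 0.201×1357.5 = 272.87 t/h.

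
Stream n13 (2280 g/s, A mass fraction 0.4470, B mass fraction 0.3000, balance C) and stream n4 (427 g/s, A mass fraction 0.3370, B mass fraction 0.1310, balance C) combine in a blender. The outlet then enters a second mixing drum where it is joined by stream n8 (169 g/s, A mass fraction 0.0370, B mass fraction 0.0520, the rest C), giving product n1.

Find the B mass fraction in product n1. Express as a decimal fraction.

0.2603

Overall, product flow = 2876 g/s.
B in = 2280×0.300 + 427×0.131 + 169×0.052 = 748.73 g/s.
B fraction in n1 = 0.2603.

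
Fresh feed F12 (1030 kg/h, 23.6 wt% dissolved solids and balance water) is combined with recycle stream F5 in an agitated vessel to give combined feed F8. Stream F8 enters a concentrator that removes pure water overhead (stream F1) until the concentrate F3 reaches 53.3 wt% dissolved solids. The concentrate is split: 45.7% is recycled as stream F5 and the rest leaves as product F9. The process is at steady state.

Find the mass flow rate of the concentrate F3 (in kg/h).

Overall dissolved solids balance (none leaves overhead): dissolved solids in fresh feed = dissolved solids in product, i.e. 1030×0.236 = (1−0.457)·F3·0.533.
F3 = 243.08/(0.533×0.543) = 839.89 kg/h.

839.9 kg/h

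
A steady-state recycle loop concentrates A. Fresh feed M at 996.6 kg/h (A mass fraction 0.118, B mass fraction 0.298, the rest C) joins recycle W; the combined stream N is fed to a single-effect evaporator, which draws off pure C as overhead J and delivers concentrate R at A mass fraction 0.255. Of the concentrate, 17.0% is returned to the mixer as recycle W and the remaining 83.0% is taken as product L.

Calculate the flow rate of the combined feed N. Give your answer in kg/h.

1091 kg/h

Overall A balance (none leaves overhead): A in fresh feed = A in product, i.e. 996.6×0.118 = (1−0.170)·R·0.255.
R = 117.6/(0.255×0.830) = 555.63 kg/h.
Recycle W = 0.170×555.63 = 94.457 kg/h.
Combined feed N = 996.6 + 94.457 = 1091.1 kg/h.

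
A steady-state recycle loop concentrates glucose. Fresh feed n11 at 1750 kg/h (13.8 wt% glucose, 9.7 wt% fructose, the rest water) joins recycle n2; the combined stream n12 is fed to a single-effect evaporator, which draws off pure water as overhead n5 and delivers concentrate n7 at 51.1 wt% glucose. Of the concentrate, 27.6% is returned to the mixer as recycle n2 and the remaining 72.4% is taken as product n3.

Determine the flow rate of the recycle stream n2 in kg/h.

Overall glucose balance (none leaves overhead): glucose in fresh feed = glucose in product, i.e. 1750×0.138 = (1−0.276)·n7·0.511.
n7 = 241.5/(0.511×0.724) = 652.77 kg/h.
Recycle n2 = 0.276×652.77 = 180.16 kg/h.

180.2 kg/h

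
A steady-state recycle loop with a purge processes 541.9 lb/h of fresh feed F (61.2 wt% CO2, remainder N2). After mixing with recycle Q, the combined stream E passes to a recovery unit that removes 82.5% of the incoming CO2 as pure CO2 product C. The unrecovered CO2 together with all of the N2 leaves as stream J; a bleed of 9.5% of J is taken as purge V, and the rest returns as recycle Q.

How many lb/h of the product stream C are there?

CO2 in E: m_A = 541.9×0.612 + (1−0.095)·(1−0.825)·m_A, so m_A = 331.64/0.8416 = 394.05 lb/h.
Product C = 0.825×394.05 = 325.09 lb/h.

325.1 lb/h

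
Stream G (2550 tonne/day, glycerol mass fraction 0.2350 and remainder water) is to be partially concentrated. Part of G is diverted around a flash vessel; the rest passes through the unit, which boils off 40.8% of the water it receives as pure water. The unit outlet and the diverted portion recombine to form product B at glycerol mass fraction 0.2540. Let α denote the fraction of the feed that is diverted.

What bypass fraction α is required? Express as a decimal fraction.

All 2550×0.235 = 599.25 tonne/day of glycerol reaches B, so B = 599.25/0.254 = 2359.3 tonne/day and vapour = 190.75 tonne/day.
The evaporator receives (1−α)·2550 of feed at 0.765 water and removes 0.408 of that water:
0.408×0.765×(1−α)×2550 = 190.75
(1−α) = 190.75/795.91 = 0.2397;  α = 0.7603.

0.760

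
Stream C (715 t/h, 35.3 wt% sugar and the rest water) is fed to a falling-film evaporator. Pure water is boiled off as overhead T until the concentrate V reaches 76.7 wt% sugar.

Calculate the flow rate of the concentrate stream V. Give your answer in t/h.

sugar is conserved: 715×0.353 = 252.39 t/h all reports to the concentrate.
Concentrate = 252.39/(target fraction) = 329.07 t/h.

329.1 t/h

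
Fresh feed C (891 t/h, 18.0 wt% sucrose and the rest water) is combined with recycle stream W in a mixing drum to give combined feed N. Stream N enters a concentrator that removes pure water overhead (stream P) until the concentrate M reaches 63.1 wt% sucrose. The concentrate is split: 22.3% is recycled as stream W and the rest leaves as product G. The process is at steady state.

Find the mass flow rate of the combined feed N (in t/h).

963.9 t/h

Overall sucrose balance (none leaves overhead): sucrose in fresh feed = sucrose in product, i.e. 891×0.180 = (1−0.223)·M·0.631.
M = 160.38/(0.631×0.777) = 327.11 t/h.
Recycle W = 0.223×327.11 = 72.947 t/h.
Combined feed N = 891 + 72.947 = 963.95 t/h.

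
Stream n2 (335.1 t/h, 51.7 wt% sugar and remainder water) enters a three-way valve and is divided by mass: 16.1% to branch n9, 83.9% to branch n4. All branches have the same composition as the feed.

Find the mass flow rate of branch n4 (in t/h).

Branch n4 flow = 0.839×335.1 = 281.15 t/h.

281.1 t/h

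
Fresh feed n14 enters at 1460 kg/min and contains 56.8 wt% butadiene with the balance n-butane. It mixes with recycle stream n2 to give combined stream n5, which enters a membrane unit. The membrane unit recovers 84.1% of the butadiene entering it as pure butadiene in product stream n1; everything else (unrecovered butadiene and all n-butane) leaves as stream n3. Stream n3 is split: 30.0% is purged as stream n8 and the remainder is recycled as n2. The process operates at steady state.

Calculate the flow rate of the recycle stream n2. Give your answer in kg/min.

1576 kg/min

n-butane enters only via n14 and leaves only via the purge: 1460×0.432 = 0.300×(n-butane in n3), and the membrane unit passes all n-butane, so n-butane in n5 = n-butane in n3 = 2102.4 kg/min.
butadiene in n5: m_A = 1460×0.568 + (1−0.300)·(1−0.841)·m_A, so m_A = 829.28/0.8887 = 933.14 kg/min.
n3 = (1−0.841)×933.14 + 2102.4 = 2250.8 kg/min.
Recycle n2 = (1−0.300)×2250.8 = 1575.5 kg/min.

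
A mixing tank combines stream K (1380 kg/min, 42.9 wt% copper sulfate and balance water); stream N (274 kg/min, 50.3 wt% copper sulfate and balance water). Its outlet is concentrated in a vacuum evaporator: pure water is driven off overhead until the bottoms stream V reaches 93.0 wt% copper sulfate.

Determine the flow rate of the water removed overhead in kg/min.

869.2 kg/min

copper sulfate entering = 1380×0.429 + 274×0.503 = 729.84 kg/min.
All copper sulfate reports to V, so V = 729.84/0.930 = 784.78 kg/min.
Total feed = 1654 kg/min; overhead = 1654 − 784.78 = 869.22 kg/min.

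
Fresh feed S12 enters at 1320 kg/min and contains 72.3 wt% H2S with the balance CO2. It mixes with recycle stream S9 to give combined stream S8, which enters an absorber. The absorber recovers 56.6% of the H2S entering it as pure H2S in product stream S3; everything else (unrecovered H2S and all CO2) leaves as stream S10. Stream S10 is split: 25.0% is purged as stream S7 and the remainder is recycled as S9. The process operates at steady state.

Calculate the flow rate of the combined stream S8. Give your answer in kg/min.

CO2 enters only via S12 and leaves only via the purge: 1320×0.277 = 0.250×(CO2 in S10), and the absorber passes all CO2, so CO2 in S8 = CO2 in S10 = 1462.6 kg/min.
H2S in S8: m_A = 1320×0.723 + (1−0.250)·(1−0.566)·m_A, so m_A = 954.36/0.6745 = 1414.9 kg/min.
S8 = 1414.9 + 1462.6 = 2877.5 kg/min.

2877 kg/min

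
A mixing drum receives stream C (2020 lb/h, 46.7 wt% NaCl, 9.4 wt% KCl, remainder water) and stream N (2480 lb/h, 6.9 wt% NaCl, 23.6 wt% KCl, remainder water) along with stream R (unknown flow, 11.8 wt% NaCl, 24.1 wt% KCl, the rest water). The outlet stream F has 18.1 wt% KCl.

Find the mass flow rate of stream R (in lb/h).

Let R be the unknown flow. Total out = 4500 + R.
KCl balance: 775.16 + 0.241·R = 0.181·(4500 + R)
(0.241 − 0.181)·R = 0.181×4500 − 775.16 = 39.34
R = 39.34 / 0.060 = 655.67 lb/h

655.7 lb/h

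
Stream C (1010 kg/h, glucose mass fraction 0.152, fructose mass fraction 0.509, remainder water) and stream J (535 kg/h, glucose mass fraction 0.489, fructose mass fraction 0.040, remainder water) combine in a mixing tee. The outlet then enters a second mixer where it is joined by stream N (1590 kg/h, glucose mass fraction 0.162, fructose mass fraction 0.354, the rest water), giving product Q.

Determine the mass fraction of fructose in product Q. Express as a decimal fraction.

Overall, product flow = 3135 kg/h.
fructose in = 1010×0.509 + 535×0.040 + 1590×0.354 = 1098.4 kg/h.
fructose fraction in Q = 0.350.

0.350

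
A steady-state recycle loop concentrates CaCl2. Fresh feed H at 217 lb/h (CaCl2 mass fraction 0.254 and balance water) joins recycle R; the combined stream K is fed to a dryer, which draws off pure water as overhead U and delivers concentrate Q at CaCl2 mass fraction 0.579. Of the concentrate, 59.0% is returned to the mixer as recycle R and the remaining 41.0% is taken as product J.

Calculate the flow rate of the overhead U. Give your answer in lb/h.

121.8 lb/h

Overall CaCl2 balance (none leaves overhead): CaCl2 in fresh feed = CaCl2 in product, i.e. 217×0.254 = (1−0.590)·Q·0.579.
Q = 55.118/(0.579×0.410) = 232.18 lb/h.
Recycle R = 0.590×232.18 = 136.99 lb/h.
Combined feed K = 217 + 136.99 = 353.99 lb/h.
Overhead U = K − Q = 353.99 − 232.18 = 121.8 lb/h.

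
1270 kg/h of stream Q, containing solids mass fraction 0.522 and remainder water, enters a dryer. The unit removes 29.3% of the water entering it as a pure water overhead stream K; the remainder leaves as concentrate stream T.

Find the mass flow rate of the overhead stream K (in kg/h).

water entering = 1270×0.478 = 607.06 kg/h; overhead removed = 0.293×607.06 = 177.87 kg/h.

177.9 kg/h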